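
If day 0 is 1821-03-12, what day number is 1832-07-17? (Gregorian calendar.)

4145

Mar 12, 1821 → Mar 12, 1822: 365 days.
Mar 12, 1822 → Mar 12, 1823: 365 days.
Mar 12, 1823 → Mar 12, 1824: 366 days (Feb 29, 1824 is in that span).
Mar 12, 1824 → Mar 12, 1825: 365 days.
Mar 12, 1825 → Mar 12, 1826: 365 days.
Mar 12, 1826 → Mar 12, 1827: 365 days.
Mar 12, 1827 → Mar 12, 1828: 366 days (Feb 29, 1828 is in that span).
Mar 12, 1828 → Mar 12, 1829: 365 days.
Mar 12, 1829 → Mar 12, 1830: 365 days.
Mar 12, 1830 → Mar 12, 1831: 365 days.
Mar 12, 1831 → Mar 12, 1832: 366 days (Feb 29, 1832 is in that span).
Mar 12, 1832 → Apr 12, 1832: 31 days (March has 31).
Apr 12, 1832 → May 12, 1832: 30 days (April has 30).
May 12, 1832 → Jun 12, 1832: 31 days (May has 31).
Jun 12, 1832 → Jul 12, 1832: 30 days (June has 30).
Jul 12, 1832 → Jul 17, 1832: 5 days.
Total: 4145 days.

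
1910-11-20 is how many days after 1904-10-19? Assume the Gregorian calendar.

Oct 19, 1904 → Oct 19, 1905: 365 days.
Oct 19, 1905 → Oct 19, 1906: 365 days.
Oct 19, 1906 → Oct 19, 1907: 365 days.
Oct 19, 1907 → Oct 19, 1908: 366 days (Feb 29, 1908 is in that span).
Oct 19, 1908 → Oct 19, 1909: 365 days.
Oct 19, 1909 → Nov 19, 1909: 31 days (October has 31).
Nov 19, 1909 → Dec 19, 1909: 30 days (November has 30).
Dec 19, 1909 → Jan 19, 1910: 31 days (December has 31).
Jan 19, 1910 → Feb 19, 1910: 31 days (January has 31).
Feb 19, 1910 → Mar 19, 1910: 28 days (February has 28).
Mar 19, 1910 → Apr 19, 1910: 31 days (March has 31).
Apr 19, 1910 → May 19, 1910: 30 days (April has 30).
May 19, 1910 → Jun 19, 1910: 31 days (May has 31).
Jun 19, 1910 → Jul 19, 1910: 30 days (June has 30).
Jul 19, 1910 → Aug 19, 1910: 31 days (July has 31).
Aug 19, 1910 → Sep 19, 1910: 31 days (August has 31).
Sep 19, 1910 → Oct 19, 1910: 30 days (September has 30).
Oct 19, 1910 → Nov 19, 1910: 31 days (October has 31).
Nov 19, 1910 → Nov 20, 1910: 1 days.
Total: 2223 days.

2223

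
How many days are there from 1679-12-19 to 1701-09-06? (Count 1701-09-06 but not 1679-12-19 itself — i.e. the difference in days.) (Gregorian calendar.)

Dec 19, 1679 → Dec 19, 1680: 366 days (Feb 29, 1680 is in that span).
Dec 19, 1680 → Dec 19, 1681: 365 days.
Dec 19, 1681 → Dec 19, 1682: 365 days.
Dec 19, 1682 → Dec 19, 1683: 365 days.
Dec 19, 1683 → Dec 19, 1684: 366 days (Feb 29, 1684 is in that span).
Dec 19, 1684 → Dec 19, 1685: 365 days.
Dec 19, 1685 → Dec 19, 1686: 365 days.
Dec 19, 1686 → Dec 19, 1687: 365 days.
Dec 19, 1687 → Dec 19, 1688: 366 days (Feb 29, 1688 is in that span).
Dec 19, 1688 → Dec 19, 1689: 365 days.
Dec 19, 1689 → Dec 19, 1690: 365 days.
Dec 19, 1690 → Dec 19, 1691: 365 days.
Dec 19, 1691 → Dec 19, 1692: 366 days (Feb 29, 1692 is in that span).
Dec 19, 1692 → Dec 19, 1693: 365 days.
Dec 19, 1693 → Dec 19, 1694: 365 days.
Dec 19, 1694 → Dec 19, 1695: 365 days.
Dec 19, 1695 → Dec 19, 1696: 366 days (Feb 29, 1696 is in that span).
Dec 19, 1696 → Dec 19, 1697: 365 days.
Dec 19, 1697 → Dec 19, 1698: 365 days.
Dec 19, 1698 → Dec 19, 1699: 365 days.
Dec 19, 1699 → Dec 19, 1700: 365 days.
Dec 19, 1700 → Jan 19, 1701: 31 days (December has 31).
Jan 19, 1701 → Feb 19, 1701: 31 days (January has 31).
Feb 19, 1701 → Mar 19, 1701: 28 days (February has 28).
Mar 19, 1701 → Apr 19, 1701: 31 days (March has 31).
Apr 19, 1701 → May 19, 1701: 30 days (April has 30).
May 19, 1701 → Jun 19, 1701: 31 days (May has 31).
Jun 19, 1701 → Jul 19, 1701: 30 days (June has 30).
Jul 19, 1701 → Aug 19, 1701: 31 days (July has 31).
Aug 19, 1701 → Sep 6, 1701: 18 days.
Total: 7931 days.

7931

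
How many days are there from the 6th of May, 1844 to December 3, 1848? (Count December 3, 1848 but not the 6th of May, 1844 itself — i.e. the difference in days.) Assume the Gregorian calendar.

1672

May 6, 1844 → May 6, 1845: 365 days.
May 6, 1845 → May 6, 1846: 365 days.
May 6, 1846 → May 6, 1847: 365 days.
May 6, 1847 → May 6, 1848: 366 days (Feb 29, 1848 is in that span).
May 6, 1848 → Jun 6, 1848: 31 days (May has 31).
Jun 6, 1848 → Jul 6, 1848: 30 days (June has 30).
Jul 6, 1848 → Aug 6, 1848: 31 days (July has 31).
Aug 6, 1848 → Sep 6, 1848: 31 days (August has 31).
Sep 6, 1848 → Oct 6, 1848: 30 days (September has 30).
Oct 6, 1848 → Nov 6, 1848: 31 days (October has 31).
Nov 6, 1848 → Dec 3, 1848: 27 days.
Total: 1672 days.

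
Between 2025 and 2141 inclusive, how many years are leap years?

28

Multiples of 4 in [2025,2141]: 29.
Of those, multiples of 100: 1 (not leap unless ÷400).
Multiples of 400: 0.
Leap years = 29 − 1 + 0 = 28.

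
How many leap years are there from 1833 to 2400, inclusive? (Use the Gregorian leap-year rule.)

138

Multiples of 4 in [1833,2400]: 142.
Of those, multiples of 100: 6 (not leap unless ÷400).
Multiples of 400: 2.
Leap years = 142 − 6 + 2 = 138.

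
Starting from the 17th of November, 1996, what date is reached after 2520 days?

October 12, 2003

+365 (one year) → Nov 17, 1997 (2155 left).
+365 (one year) → Nov 17, 1998 (1790 left).
+365 (one year) → Nov 17, 1999 (1425 left).
+366 (one year; includes Feb 29, 2000) → Nov 17, 2000 (1059 left).
+365 (one year) → Nov 17, 2001 (694 left).
+365 (one year) → Nov 17, 2002 (329 left).
Nov has 30 days: +14 → Dec 1, 2002 (315 left).
Dec has 31 days: +31 → Jan 1, 2003 (284 left).
Jan has 31 days: +31 → Feb 1, 2003 (253 left).
Feb has 28 days: +28 → Mar 1, 2003 (225 left).
Mar has 31 days: +31 → Apr 1, 2003 (194 left).
Apr has 30 days: +30 → May 1, 2003 (164 left).
May has 31 days: +31 → Jun 1, 2003 (133 left).
Jun has 30 days: +30 → Jul 1, 2003 (103 left).
Jul has 31 days: +31 → Aug 1, 2003 (72 left).
Aug has 31 days: +31 → Sep 1, 2003 (41 left).
Sep has 30 days: +30 → Oct 1, 2003 (11 left).
+11 → Oct 12, 2003.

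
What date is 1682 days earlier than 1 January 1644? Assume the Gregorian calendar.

May 25, 1639

−365 (one year) → Jan 1, 1643 (1317 left).
−365 (one year) → Jan 1, 1642 (952 left).
−365 (one year) → Jan 1, 1641 (587 left).
−366 (one year; includes Feb 29, 1640) → Jan 1, 1640 (221 left).
−1 → Dec 31, 1639 (end of Dec, 31 days; 220 left).
−31 → Nov 30, 1639 (end of Nov, 30 days; 189 left).
−30 → Oct 31, 1639 (end of Oct, 31 days; 159 left).
−31 → Sep 30, 1639 (end of Sep, 30 days; 128 left).
−30 → Aug 31, 1639 (end of Aug, 31 days; 98 left).
−31 → Jul 31, 1639 (end of Jul, 31 days; 67 left).
−31 → Jun 30, 1639 (end of Jun, 30 days; 36 left).
−30 → May 31, 1639 (end of May, 31 days; 6 left).
−6 → May 25, 1639.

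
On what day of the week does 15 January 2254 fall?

Sunday

Doomsday rule: the anchor day for the 2200s is Friday. For year 54: 54÷12 = 4 r 6, and 6÷4 = 1, so 4+6+1 = 11.
Friday + 11 ≡ Tuesday — that's 2254's doomsday.
In January the doomsday date is Jan 3 (2254 is not a leap year).
Jan 15 is 12 days after Jan 3; 12 mod 7 = 5, so Tuesday + 5 = Sunday.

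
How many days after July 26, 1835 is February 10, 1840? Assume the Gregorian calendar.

Jul 26, 1835 → Jul 26, 1836: 366 days (Feb 29, 1836 is in that span).
Jul 26, 1836 → Jul 26, 1837: 365 days.
Jul 26, 1837 → Jul 26, 1838: 365 days.
Jul 26, 1838 → Jul 26, 1839: 365 days.
Jul 26, 1839 → Aug 26, 1839: 31 days (July has 31).
Aug 26, 1839 → Sep 26, 1839: 31 days (August has 31).
Sep 26, 1839 → Oct 26, 1839: 30 days (September has 30).
Oct 26, 1839 → Nov 26, 1839: 31 days (October has 31).
Nov 26, 1839 → Dec 26, 1839: 30 days (November has 30).
Dec 26, 1839 → Jan 26, 1840: 31 days (December has 31).
Jan 26, 1840 → Feb 10, 1840: 15 days.
Total: 1660 days.

1660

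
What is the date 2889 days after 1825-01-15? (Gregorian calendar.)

December 13, 1832

+365 (one year) → Jan 15, 1826 (2524 left).
+365 (one year) → Jan 15, 1827 (2159 left).
+365 (one year) → Jan 15, 1828 (1794 left).
+366 (one year; includes Feb 29, 1828) → Jan 15, 1829 (1428 left).
+365 (one year) → Jan 15, 1830 (1063 left).
+365 (one year) → Jan 15, 1831 (698 left).
+365 (one year) → Jan 15, 1832 (333 left).
Jan has 31 days: +17 → Feb 1, 1832 (316 left).
Feb has 29 days: +29 → Mar 1, 1832 (287 left).
Mar has 31 days: +31 → Apr 1, 1832 (256 left).
Apr has 30 days: +30 → May 1, 1832 (226 left).
May has 31 days: +31 → Jun 1, 1832 (195 left).
Jun has 30 days: +30 → Jul 1, 1832 (165 left).
Jul has 31 days: +31 → Aug 1, 1832 (134 left).
Aug has 31 days: +31 → Sep 1, 1832 (103 left).
Sep has 30 days: +30 → Oct 1, 1832 (73 left).
Oct has 31 days: +31 → Nov 1, 1832 (42 left).
Nov has 30 days: +30 → Dec 1, 1832 (12 left).
+12 → Dec 13, 1832.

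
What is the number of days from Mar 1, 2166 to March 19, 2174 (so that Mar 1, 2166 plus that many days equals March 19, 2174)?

Mar 1, 2166 → Mar 1, 2167: 365 days.
Mar 1, 2167 → Mar 1, 2168: 366 days (Feb 29, 2168 is in that span).
Mar 1, 2168 → Mar 1, 2169: 365 days.
Mar 1, 2169 → Mar 1, 2170: 365 days.
Mar 1, 2170 → Mar 1, 2171: 365 days.
Mar 1, 2171 → Mar 1, 2172: 366 days (Feb 29, 2172 is in that span).
Mar 1, 2172 → Mar 1, 2173: 365 days.
Mar 1, 2173 → Apr 1, 2173: 31 days (March has 31).
Apr 1, 2173 → May 1, 2173: 30 days (April has 30).
May 1, 2173 → Jun 1, 2173: 31 days (May has 31).
Jun 1, 2173 → Jul 1, 2173: 30 days (June has 30).
Jul 1, 2173 → Aug 1, 2173: 31 days (July has 31).
Aug 1, 2173 → Sep 1, 2173: 31 days (August has 31).
Sep 1, 2173 → Oct 1, 2173: 30 days (September has 30).
Oct 1, 2173 → Nov 1, 2173: 31 days (October has 31).
Nov 1, 2173 → Dec 1, 2173: 30 days (November has 30).
Dec 1, 2173 → Jan 1, 2174: 31 days (December has 31).
Jan 1, 2174 → Feb 1, 2174: 31 days (January has 31).
Feb 1, 2174 → Mar 1, 2174: 28 days (February has 28).
Mar 1, 2174 → Mar 19, 2174: 18 days.
Total: 2940 days.

2940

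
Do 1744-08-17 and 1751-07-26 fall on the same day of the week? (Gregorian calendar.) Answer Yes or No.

From Aug 17, 1744 to Jul 26, 1751 is 2534 days.
2534 mod 7 = 0, so they are the same weekday.
(Aug 17, 1744 is a Monday; Jul 26, 1751 is a Monday.)

Yes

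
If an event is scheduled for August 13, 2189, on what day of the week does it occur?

Thursday

Doomsday rule: the anchor day for the 2100s is Sunday. For year 89: 89÷12 = 7 r 5, and 5÷4 = 1, so 7+5+1 = 13.
Sunday + 13 ≡ Saturday — that's 2189's doomsday.
In August the doomsday date is Aug 8.
Aug 13 is 5 days after Aug 8; 5 mod 7 = 5, so Saturday + 5 = Thursday.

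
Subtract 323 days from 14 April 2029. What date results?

−14 → Mar 31, 2029 (end of Mar, 31 days; 309 left).
−31 → Feb 28, 2029 (end of Feb, 28 days; 278 left).
−28 → Jan 31, 2029 (end of Jan, 31 days; 250 left).
−31 → Dec 31, 2028 (end of Dec, 31 days; 219 left).
−31 → Nov 30, 2028 (end of Nov, 30 days; 188 left).
−30 → Oct 31, 2028 (end of Oct, 31 days; 158 left).
−31 → Sep 30, 2028 (end of Sep, 30 days; 127 left).
−30 → Aug 31, 2028 (end of Aug, 31 days; 97 left).
−31 → Jul 31, 2028 (end of Jul, 31 days; 66 left).
−31 → Jun 30, 2028 (end of Jun, 30 days; 35 left).
−30 → May 31, 2028 (end of May, 31 days; 5 left).
−5 → May 26, 2028.

May 26, 2028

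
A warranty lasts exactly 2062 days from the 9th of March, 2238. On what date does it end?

October 31, 2243

+365 (one year) → Mar 9, 2239 (1697 left).
+366 (one year; includes Feb 29, 2240) → Mar 9, 2240 (1331 left).
+365 (one year) → Mar 9, 2241 (966 left).
+365 (one year) → Mar 9, 2242 (601 left).
+365 (one year) → Mar 9, 2243 (236 left).
Mar has 31 days: +23 → Apr 1, 2243 (213 left).
Apr has 30 days: +30 → May 1, 2243 (183 left).
May has 31 days: +31 → Jun 1, 2243 (152 left).
Jun has 30 days: +30 → Jul 1, 2243 (122 left).
Jul has 31 days: +31 → Aug 1, 2243 (91 left).
Aug has 31 days: +31 → Sep 1, 2243 (60 left).
Sep has 30 days: +30 → Oct 1, 2243 (30 left).
+30 → Oct 31, 2243.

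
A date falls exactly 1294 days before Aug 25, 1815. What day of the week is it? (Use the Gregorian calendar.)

Aug 25, 1815 is a Friday.
1294 mod 7 = 6, so 1294 days before a Friday is Friday − 6 = Saturday.

Saturday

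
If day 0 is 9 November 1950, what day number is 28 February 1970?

7051

Nov 9, 1950 → Nov 9, 1951: 365 days.
Nov 9, 1951 → Nov 9, 1952: 366 days (Feb 29, 1952 is in that span).
Nov 9, 1952 → Nov 9, 1953: 365 days.
Nov 9, 1953 → Nov 9, 1954: 365 days.
Nov 9, 1954 → Nov 9, 1955: 365 days.
Nov 9, 1955 → Nov 9, 1956: 366 days (Feb 29, 1956 is in that span).
Nov 9, 1956 → Nov 9, 1957: 365 days.
Nov 9, 1957 → Nov 9, 1958: 365 days.
Nov 9, 1958 → Nov 9, 1959: 365 days.
Nov 9, 1959 → Nov 9, 1960: 366 days (Feb 29, 1960 is in that span).
Nov 9, 1960 → Nov 9, 1961: 365 days.
Nov 9, 1961 → Nov 9, 1962: 365 days.
Nov 9, 1962 → Nov 9, 1963: 365 days.
Nov 9, 1963 → Nov 9, 1964: 366 days (Feb 29, 1964 is in that span).
Nov 9, 1964 → Nov 9, 1965: 365 days.
Nov 9, 1965 → Nov 9, 1966: 365 days.
Nov 9, 1966 → Nov 9, 1967: 365 days.
Nov 9, 1967 → Nov 9, 1968: 366 days (Feb 29, 1968 is in that span).
Nov 9, 1968 → Nov 9, 1969: 365 days.
Nov 9, 1969 → Dec 9, 1969: 30 days (November has 30).
Dec 9, 1969 → Jan 9, 1970: 31 days (December has 31).
Jan 9, 1970 → Feb 9, 1970: 31 days (January has 31).
Feb 9, 1970 → Feb 28, 1970: 19 days.
Total: 7051 days.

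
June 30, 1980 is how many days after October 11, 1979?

263

Oct 11, 1979 → Nov 11, 1979: 31 days (October has 31).
Nov 11, 1979 → Dec 11, 1979: 30 days (November has 30).
Dec 11, 1979 → Jan 11, 1980: 31 days (December has 31).
Jan 11, 1980 → Feb 11, 1980: 31 days (January has 31).
Feb 11, 1980 → Mar 11, 1980: 29 days (February has 29).
Mar 11, 1980 → Apr 11, 1980: 31 days (March has 31).
Apr 11, 1980 → May 11, 1980: 30 days (April has 30).
May 11, 1980 → Jun 11, 1980: 31 days (May has 31).
Jun 11, 1980 → Jun 30, 1980: 19 days.
Total: 263 days.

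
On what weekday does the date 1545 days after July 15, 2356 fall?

Jul 15, 2356 is a Sunday.
1545 mod 7 = 5, so 1545 days after a Sunday is Sunday + 5 = Friday.

Friday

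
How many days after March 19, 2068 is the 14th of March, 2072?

Mar 19, 2068 → Mar 19, 2069: 365 days.
Mar 19, 2069 → Mar 19, 2070: 365 days.
Mar 19, 2070 → Mar 19, 2071: 365 days.
Mar 19, 2071 → Apr 19, 2071: 31 days (March has 31).
Apr 19, 2071 → May 19, 2071: 30 days (April has 30).
May 19, 2071 → Jun 19, 2071: 31 days (May has 31).
Jun 19, 2071 → Jul 19, 2071: 30 days (June has 30).
Jul 19, 2071 → Aug 19, 2071: 31 days (July has 31).
Aug 19, 2071 → Sep 19, 2071: 31 days (August has 31).
Sep 19, 2071 → Oct 19, 2071: 30 days (September has 30).
Oct 19, 2071 → Nov 19, 2071: 31 days (October has 31).
Nov 19, 2071 → Dec 19, 2071: 30 days (November has 30).
Dec 19, 2071 → Jan 19, 2072: 31 days (December has 31).
Jan 19, 2072 → Feb 19, 2072: 31 days (January has 31).
Feb 19, 2072 → Mar 14, 2072: 24 days.
Total: 1456 days.

1456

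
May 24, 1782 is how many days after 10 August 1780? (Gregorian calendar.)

652

Aug 10, 1780 → Aug 10, 1781: 365 days.
Aug 10, 1781 → Sep 10, 1781: 31 days (August has 31).
Sep 10, 1781 → Oct 10, 1781: 30 days (September has 30).
Oct 10, 1781 → Nov 10, 1781: 31 days (October has 31).
Nov 10, 1781 → Dec 10, 1781: 30 days (November has 30).
Dec 10, 1781 → Jan 10, 1782: 31 days (December has 31).
Jan 10, 1782 → Feb 10, 1782: 31 days (January has 31).
Feb 10, 1782 → Mar 10, 1782: 28 days (February has 28).
Mar 10, 1782 → Apr 10, 1782: 31 days (March has 31).
Apr 10, 1782 → May 10, 1782: 30 days (April has 30).
May 10, 1782 → May 24, 1782: 14 days.
Total: 652 days.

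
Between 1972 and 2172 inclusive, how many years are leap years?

50

Multiples of 4 in [1972,2172]: 51.
Of those, multiples of 100: 2 (not leap unless ÷400).
Multiples of 400: 1.
Leap years = 51 − 2 + 1 = 50.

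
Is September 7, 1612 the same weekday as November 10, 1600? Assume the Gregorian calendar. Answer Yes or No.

Yes

From Nov 10, 1600 to Sep 7, 1612 is 4319 days.
4319 mod 7 = 0, so they are the same weekday.
(Nov 10, 1600 is a Friday; Sep 7, 1612 is a Friday.)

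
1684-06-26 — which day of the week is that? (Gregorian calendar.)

Monday

Doomsday rule: the anchor day for the 1600s is Tuesday. For year 84: 84÷12 = 7 r 0, and 0÷4 = 0, so 7+0+0 = 7.
Tuesday + 7 ≡ Tuesday — that's 1684's doomsday.
In June the doomsday date is Jun 6.
Jun 26 is 20 days after Jun 6; 20 mod 7 = 6, so Tuesday + 6 = Monday.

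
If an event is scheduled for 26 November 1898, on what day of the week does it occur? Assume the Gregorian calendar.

Saturday

Doomsday rule: the anchor day for the 1800s is Friday. For year 98: 98÷12 = 8 r 2, and 2÷4 = 0, so 8+2+0 = 10.
Friday + 10 ≡ Monday — that's 1898's doomsday.
In November the doomsday date is Nov 7.
Nov 26 is 19 days after Nov 7; 19 mod 7 = 5, so Monday + 5 = Saturday.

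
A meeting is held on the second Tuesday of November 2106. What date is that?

November 9, 2106

November 1, 2106 is a Monday.
The first Tuesday is therefore November 2 (1 days later).
The second Tuesday is 2 + 1×7 = November 9.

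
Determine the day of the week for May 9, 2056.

Doomsday rule: the anchor day for the 2000s is Tuesday. For year 56: 56÷12 = 4 r 8, and 8÷4 = 2, so 4+8+2 = 14.
Tuesday + 14 ≡ Tuesday — that's 2056's doomsday.
In May the doomsday date is May 9.
May 9 is the doomsday itself: Tuesday.

Tuesday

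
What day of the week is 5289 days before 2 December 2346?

Thursday

Dec 2, 2346 is a Monday.
5289 mod 7 = 4, so 5289 days before a Monday is Monday − 4 = Thursday.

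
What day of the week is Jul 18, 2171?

Thursday

Doomsday rule: the anchor day for the 2100s is Sunday. For year 71: 71÷12 = 5 r 11, and 11÷4 = 2, so 5+11+2 = 18.
Sunday + 18 ≡ Thursday — that's 2171's doomsday.
In July the doomsday date is Jul 11.
Jul 18 is 7 days after Jul 11; 7 mod 7 = 0, so Thursday + 0 = Thursday.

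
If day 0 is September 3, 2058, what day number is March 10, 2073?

5302

Sep 3, 2058 → Sep 3, 2059: 365 days.
Sep 3, 2059 → Sep 3, 2060: 366 days (Feb 29, 2060 is in that span).
Sep 3, 2060 → Sep 3, 2061: 365 days.
Sep 3, 2061 → Sep 3, 2062: 365 days.
Sep 3, 2062 → Sep 3, 2063: 365 days.
Sep 3, 2063 → Sep 3, 2064: 366 days (Feb 29, 2064 is in that span).
Sep 3, 2064 → Sep 3, 2065: 365 days.
Sep 3, 2065 → Sep 3, 2066: 365 days.
Sep 3, 2066 → Sep 3, 2067: 365 days.
Sep 3, 2067 → Sep 3, 2068: 366 days (Feb 29, 2068 is in that span).
Sep 3, 2068 → Sep 3, 2069: 365 days.
Sep 3, 2069 → Sep 3, 2070: 365 days.
Sep 3, 2070 → Sep 3, 2071: 365 days.
Sep 3, 2071 → Sep 3, 2072: 366 days (Feb 29, 2072 is in that span).
Sep 3, 2072 → Oct 3, 2072: 30 days (September has 30).
Oct 3, 2072 → Nov 3, 2072: 31 days (October has 31).
Nov 3, 2072 → Dec 3, 2072: 30 days (November has 30).
Dec 3, 2072 → Jan 3, 2073: 31 days (December has 31).
Jan 3, 2073 → Feb 3, 2073: 31 days (January has 31).
Feb 3, 2073 → Mar 3, 2073: 28 days (February has 28).
Mar 3, 2073 → Mar 10, 2073: 7 days.
Total: 5302 days.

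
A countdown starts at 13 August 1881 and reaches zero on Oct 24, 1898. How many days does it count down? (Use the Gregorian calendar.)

6281

Aug 13, 1881 → Aug 13, 1882: 365 days.
Aug 13, 1882 → Aug 13, 1883: 365 days.
Aug 13, 1883 → Aug 13, 1884: 366 days (Feb 29, 1884 is in that span).
Aug 13, 1884 → Aug 13, 1885: 365 days.
Aug 13, 1885 → Aug 13, 1886: 365 days.
Aug 13, 1886 → Aug 13, 1887: 365 days.
Aug 13, 1887 → Aug 13, 1888: 366 days (Feb 29, 1888 is in that span).
Aug 13, 1888 → Aug 13, 1889: 365 days.
Aug 13, 1889 → Aug 13, 1890: 365 days.
Aug 13, 1890 → Aug 13, 1891: 365 days.
Aug 13, 1891 → Aug 13, 1892: 366 days (Feb 29, 1892 is in that span).
Aug 13, 1892 → Aug 13, 1893: 365 days.
Aug 13, 1893 → Aug 13, 1894: 365 days.
Aug 13, 1894 → Aug 13, 1895: 365 days.
Aug 13, 1895 → Aug 13, 1896: 366 days (Feb 29, 1896 is in that span).
Aug 13, 1896 → Aug 13, 1897: 365 days.
Aug 13, 1897 → Aug 13, 1898: 365 days.
Aug 13, 1898 → Sep 13, 1898: 31 days (August has 31).
Sep 13, 1898 → Oct 13, 1898: 30 days (September has 30).
Oct 13, 1898 → Oct 24, 1898: 11 days.
Total: 6281 days.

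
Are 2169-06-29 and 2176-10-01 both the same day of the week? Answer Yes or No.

From Jun 29, 2169 to Oct 1, 2176 is 2651 days.
2651 mod 7 = 5, so they are different weekdays.
(Jun 29, 2169 is a Thursday; Oct 1, 2176 is a Tuesday.)

No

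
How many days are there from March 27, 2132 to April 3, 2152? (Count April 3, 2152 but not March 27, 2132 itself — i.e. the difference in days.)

7312

Mar 27, 2132 → Mar 27, 2133: 365 days.
Mar 27, 2133 → Mar 27, 2134: 365 days.
Mar 27, 2134 → Mar 27, 2135: 365 days.
Mar 27, 2135 → Mar 27, 2136: 366 days (Feb 29, 2136 is in that span).
Mar 27, 2136 → Mar 27, 2137: 365 days.
Mar 27, 2137 → Mar 27, 2138: 365 days.
Mar 27, 2138 → Mar 27, 2139: 365 days.
Mar 27, 2139 → Mar 27, 2140: 366 days (Feb 29, 2140 is in that span).
Mar 27, 2140 → Mar 27, 2141: 365 days.
Mar 27, 2141 → Mar 27, 2142: 365 days.
Mar 27, 2142 → Mar 27, 2143: 365 days.
Mar 27, 2143 → Mar 27, 2144: 366 days (Feb 29, 2144 is in that span).
Mar 27, 2144 → Mar 27, 2145: 365 days.
Mar 27, 2145 → Mar 27, 2146: 365 days.
Mar 27, 2146 → Mar 27, 2147: 365 days.
Mar 27, 2147 → Mar 27, 2148: 366 days (Feb 29, 2148 is in that span).
Mar 27, 2148 → Mar 27, 2149: 365 days.
Mar 27, 2149 → Mar 27, 2150: 365 days.
Mar 27, 2150 → Mar 27, 2151: 365 days.
Mar 27, 2151 → Apr 27, 2151: 31 days (March has 31).
Apr 27, 2151 → May 27, 2151: 30 days (April has 30).
May 27, 2151 → Jun 27, 2151: 31 days (May has 31).
Jun 27, 2151 → Jul 27, 2151: 30 days (June has 30).
Jul 27, 2151 → Aug 27, 2151: 31 days (July has 31).
Aug 27, 2151 → Sep 27, 2151: 31 days (August has 31).
Sep 27, 2151 → Oct 27, 2151: 30 days (September has 30).
Oct 27, 2151 → Nov 27, 2151: 31 days (October has 31).
Nov 27, 2151 → Dec 27, 2151: 30 days (November has 30).
Dec 27, 2151 → Jan 27, 2152: 31 days (December has 31).
Jan 27, 2152 → Feb 27, 2152: 31 days (January has 31).
Feb 27, 2152 → Mar 27, 2152: 29 days (February has 29).
Mar 27, 2152 → Apr 3, 2152: 7 days.
Total: 7312 days.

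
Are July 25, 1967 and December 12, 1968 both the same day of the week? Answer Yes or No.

No

From Jul 25, 1967 to Dec 12, 1968 is 506 days.
506 mod 7 = 2, so they are different weekdays.
(Jul 25, 1967 is a Tuesday; Dec 12, 1968 is a Thursday.)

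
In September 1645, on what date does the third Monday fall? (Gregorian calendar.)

September 18, 1645

September 1, 1645 is a Friday.
The first Monday is therefore September 4 (3 days later).
The third Monday is 4 + 2×7 = September 18.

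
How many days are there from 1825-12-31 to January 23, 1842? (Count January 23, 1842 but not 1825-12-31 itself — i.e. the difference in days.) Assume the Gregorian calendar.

5867

Dec 31, 1825 → Dec 31, 1826: 365 days.
Dec 31, 1826 → Dec 31, 1827: 365 days.
Dec 31, 1827 → Dec 31, 1828: 366 days (Feb 29, 1828 is in that span).
Dec 31, 1828 → Dec 31, 1829: 365 days.
Dec 31, 1829 → Dec 31, 1830: 365 days.
Dec 31, 1830 → Dec 31, 1831: 365 days.
Dec 31, 1831 → Dec 31, 1832: 366 days (Feb 29, 1832 is in that span).
Dec 31, 1832 → Dec 31, 1833: 365 days.
Dec 31, 1833 → Dec 31, 1834: 365 days.
Dec 31, 1834 → Dec 31, 1835: 365 days.
Dec 31, 1835 → Dec 31, 1836: 366 days (Feb 29, 1836 is in that span).
Dec 31, 1836 → Dec 31, 1837: 365 days.
Dec 31, 1837 → Dec 31, 1838: 365 days.
Dec 31, 1838 → Dec 31, 1839: 365 days.
Dec 31, 1839 → Dec 31, 1840: 366 days (Feb 29, 1840 is in that span).
Dec 31, 1840 → Jan 31, 1841: 31 days (December has 31).
Jan 31, 1841 → Feb 28, 1841: 28 days (January has 31).
Feb 28, 1841 → Mar 28, 1841: 28 days (February has 28).
Mar 28, 1841 → Apr 28, 1841: 31 days (March has 31).
Apr 28, 1841 → May 28, 1841: 30 days (April has 30).
May 28, 1841 → Jun 28, 1841: 31 days (May has 31).
Jun 28, 1841 → Jul 28, 1841: 30 days (June has 30).
Jul 28, 1841 → Aug 28, 1841: 31 days (July has 31).
Aug 28, 1841 → Sep 28, 1841: 31 days (August has 31).
Sep 28, 1841 → Oct 28, 1841: 30 days (September has 30).
Oct 28, 1841 → Nov 28, 1841: 31 days (October has 31).
Nov 28, 1841 → Dec 28, 1841: 30 days (November has 30).
Dec 28, 1841 → Jan 23, 1842: 26 days.
Total: 5867 days.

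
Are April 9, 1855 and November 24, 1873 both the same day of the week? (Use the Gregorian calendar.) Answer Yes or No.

From Apr 9, 1855 to Nov 24, 1873 is 6804 days.
6804 mod 7 = 0, so they are the same weekday.
(Apr 9, 1855 is a Monday; Nov 24, 1873 is a Monday.)

Yes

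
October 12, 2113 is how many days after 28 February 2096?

Feb 28, 2096 → Feb 28, 2097: 366 days (Feb 29, 2096 is in that span).
Feb 28, 2097 → Feb 28, 2098: 365 days.
Feb 28, 2098 → Feb 28, 2099: 365 days.
Feb 28, 2099 → Feb 28, 2100: 365 days.
Feb 28, 2100 → Feb 28, 2101: 365 days.
Feb 28, 2101 → Feb 28, 2102: 365 days.
Feb 28, 2102 → Feb 28, 2103: 365 days.
Feb 28, 2103 → Feb 28, 2104: 365 days.
Feb 28, 2104 → Feb 28, 2105: 366 days (Feb 29, 2104 is in that span).
Feb 28, 2105 → Feb 28, 2106: 365 days.
Feb 28, 2106 → Feb 28, 2107: 365 days.
Feb 28, 2107 → Feb 28, 2108: 365 days.
Feb 28, 2108 → Feb 28, 2109: 366 days (Feb 29, 2108 is in that span).
Feb 28, 2109 → Feb 28, 2110: 365 days.
Feb 28, 2110 → Feb 28, 2111: 365 days.
Feb 28, 2111 → Feb 28, 2112: 365 days.
Feb 28, 2112 → Feb 28, 2113: 366 days (Feb 29, 2112 is in that span).
Feb 28, 2113 → Mar 28, 2113: 28 days (February has 28).
Mar 28, 2113 → Apr 28, 2113: 31 days (March has 31).
Apr 28, 2113 → May 28, 2113: 30 days (April has 30).
May 28, 2113 → Jun 28, 2113: 31 days (May has 31).
Jun 28, 2113 → Jul 28, 2113: 30 days (June has 30).
Jul 28, 2113 → Aug 28, 2113: 31 days (July has 31).
Aug 28, 2113 → Sep 28, 2113: 31 days (August has 31).
Sep 28, 2113 → Oct 12, 2113: 14 days.
Total: 6435 days.

6435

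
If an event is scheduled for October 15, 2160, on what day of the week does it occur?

Wednesday

Doomsday rule: the anchor day for the 2100s is Sunday. For year 60: 60÷12 = 5 r 0, and 0÷4 = 0, so 5+0+0 = 5.
Sunday + 5 ≡ Friday — that's 2160's doomsday.
In October the doomsday date is Oct 10.
Oct 15 is 5 days after Oct 10; 5 mod 7 = 5, so Friday + 5 = Wednesday.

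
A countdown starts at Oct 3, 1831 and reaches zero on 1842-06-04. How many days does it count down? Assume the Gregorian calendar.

3897

Oct 3, 1831 → Oct 3, 1832: 366 days (Feb 29, 1832 is in that span).
Oct 3, 1832 → Oct 3, 1833: 365 days.
Oct 3, 1833 → Oct 3, 1834: 365 days.
Oct 3, 1834 → Oct 3, 1835: 365 days.
Oct 3, 1835 → Oct 3, 1836: 366 days (Feb 29, 1836 is in that span).
Oct 3, 1836 → Oct 3, 1837: 365 days.
Oct 3, 1837 → Oct 3, 1838: 365 days.
Oct 3, 1838 → Oct 3, 1839: 365 days.
Oct 3, 1839 → Oct 3, 1840: 366 days (Feb 29, 1840 is in that span).
Oct 3, 1840 → Oct 3, 1841: 365 days.
Oct 3, 1841 → Nov 3, 1841: 31 days (October has 31).
Nov 3, 1841 → Dec 3, 1841: 30 days (November has 30).
Dec 3, 1841 → Jan 3, 1842: 31 days (December has 31).
Jan 3, 1842 → Feb 3, 1842: 31 days (January has 31).
Feb 3, 1842 → Mar 3, 1842: 28 days (February has 28).
Mar 3, 1842 → Apr 3, 1842: 31 days (March has 31).
Apr 3, 1842 → May 3, 1842: 30 days (April has 30).
May 3, 1842 → Jun 3, 1842: 31 days (May has 31).
Jun 3, 1842 → Jun 4, 1842: 1 days.
Total: 3897 days.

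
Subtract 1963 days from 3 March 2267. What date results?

October 17, 2261

−365 (one year) → Mar 3, 2266 (1598 left).
−365 (one year) → Mar 3, 2265 (1233 left).
−365 (one year) → Mar 3, 2264 (868 left).
−366 (one year; includes Feb 29, 2264) → Mar 3, 2263 (502 left).
−365 (one year) → Mar 3, 2262 (137 left).
−3 → Feb 28, 2262 (end of Feb, 28 days; 134 left).
−28 → Jan 31, 2262 (end of Jan, 31 days; 106 left).
−31 → Dec 31, 2261 (end of Dec, 31 days; 75 left).
−31 → Nov 30, 2261 (end of Nov, 30 days; 44 left).
−30 → Oct 31, 2261 (end of Oct, 31 days; 14 left).
−14 → Oct 17, 2261.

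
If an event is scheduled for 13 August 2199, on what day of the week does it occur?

Doomsday rule: the anchor day for the 2100s is Sunday. For year 99: 99÷12 = 8 r 3, and 3÷4 = 0, so 8+3+0 = 11.
Sunday + 11 ≡ Thursday — that's 2199's doomsday.
In August the doomsday date is Aug 8.
Aug 13 is 5 days after Aug 8; 5 mod 7 = 5, so Thursday + 5 = Tuesday.

Tuesday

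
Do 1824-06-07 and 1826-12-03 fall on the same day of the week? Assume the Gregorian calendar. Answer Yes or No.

From Jun 7, 1824 to Dec 3, 1826 is 909 days.
909 mod 7 = 6, so they are different weekdays.
(Jun 7, 1824 is a Monday; Dec 3, 1826 is a Sunday.)

No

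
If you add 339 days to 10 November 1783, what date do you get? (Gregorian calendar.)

Nov has 30 days: +21 → Dec 1, 1783 (318 left).
Dec has 31 days: +31 → Jan 1, 1784 (287 left).
Jan has 31 days: +31 → Feb 1, 1784 (256 left).
Feb has 29 days: +29 → Mar 1, 1784 (227 left).
Mar has 31 days: +31 → Apr 1, 1784 (196 left).
Apr has 30 days: +30 → May 1, 1784 (166 left).
May has 31 days: +31 → Jun 1, 1784 (135 left).
Jun has 30 days: +30 → Jul 1, 1784 (105 left).
Jul has 31 days: +31 → Aug 1, 1784 (74 left).
Aug has 31 days: +31 → Sep 1, 1784 (43 left).
Sep has 30 days: +30 → Oct 1, 1784 (13 left).
+13 → Oct 14, 1784.

October 14, 1784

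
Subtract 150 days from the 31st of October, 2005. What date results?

June 3, 2005

−31 → Sep 30, 2005 (end of Sep, 30 days; 119 left).
−30 → Aug 31, 2005 (end of Aug, 31 days; 89 left).
−31 → Jul 31, 2005 (end of Jul, 31 days; 58 left).
−31 → Jun 30, 2005 (end of Jun, 30 days; 27 left).
−27 → Jun 3, 2005.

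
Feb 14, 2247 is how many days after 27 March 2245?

689

Mar 27, 2245 → Mar 27, 2246: 365 days.
Mar 27, 2246 → Apr 27, 2246: 31 days (March has 31).
Apr 27, 2246 → May 27, 2246: 30 days (April has 30).
May 27, 2246 → Jun 27, 2246: 31 days (May has 31).
Jun 27, 2246 → Jul 27, 2246: 30 days (June has 30).
Jul 27, 2246 → Aug 27, 2246: 31 days (July has 31).
Aug 27, 2246 → Sep 27, 2246: 31 days (August has 31).
Sep 27, 2246 → Oct 27, 2246: 30 days (September has 30).
Oct 27, 2246 → Nov 27, 2246: 31 days (October has 31).
Nov 27, 2246 → Dec 27, 2246: 30 days (November has 30).
Dec 27, 2246 → Jan 27, 2247: 31 days (December has 31).
Jan 27, 2247 → Feb 14, 2247: 18 days.
Total: 689 days.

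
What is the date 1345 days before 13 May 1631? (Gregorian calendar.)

September 6, 1627

−365 (one year) → May 13, 1630 (980 left).
−365 (one year) → May 13, 1629 (615 left).
−365 (one year) → May 13, 1628 (250 left).
−13 → Apr 30, 1628 (end of Apr, 30 days; 237 left).
−30 → Mar 31, 1628 (end of Mar, 31 days; 207 left).
−31 → Feb 29, 1628 (end of Feb, 29 days; 176 left).
−29 → Jan 31, 1628 (end of Jan, 31 days; 147 left).
−31 → Dec 31, 1627 (end of Dec, 31 days; 116 left).
−31 → Nov 30, 1627 (end of Nov, 30 days; 85 left).
−30 → Oct 31, 1627 (end of Oct, 31 days; 55 left).
−31 → Sep 30, 1627 (end of Sep, 30 days; 24 left).
−24 → Sep 6, 1627.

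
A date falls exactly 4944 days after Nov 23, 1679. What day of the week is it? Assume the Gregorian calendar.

Saturday

First find the weekday of Nov 23, 1679. Doomsday rule: the anchor day for the 1600s is Tuesday. For year 79: 79÷12 = 6 r 7, and 7÷4 = 1, so 6+7+1 = 14.
Tuesday + 14 ≡ Tuesday — that's 1679's doomsday.
In November the doomsday date is Nov 7.
Nov 23 is 16 days after Nov 7; 16 mod 7 = 2, so Tuesday + 2 = Thursday.
4944 mod 7 = 2, so 4944 days after a Thursday is Thursday + 2 = Saturday.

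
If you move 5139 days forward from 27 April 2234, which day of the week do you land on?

Monday

Apr 27, 2234 is a Sunday.
5139 mod 7 = 1, so 5139 days after a Sunday is Sunday + 1 = Monday.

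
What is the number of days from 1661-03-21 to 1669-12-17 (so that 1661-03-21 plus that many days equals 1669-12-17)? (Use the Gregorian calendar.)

3193

Mar 21, 1661 → Mar 21, 1662: 365 days.
Mar 21, 1662 → Mar 21, 1663: 365 days.
Mar 21, 1663 → Mar 21, 1664: 366 days (Feb 29, 1664 is in that span).
Mar 21, 1664 → Mar 21, 1665: 365 days.
Mar 21, 1665 → Mar 21, 1666: 365 days.
Mar 21, 1666 → Mar 21, 1667: 365 days.
Mar 21, 1667 → Mar 21, 1668: 366 days (Feb 29, 1668 is in that span).
Mar 21, 1668 → Mar 21, 1669: 365 days.
Mar 21, 1669 → Apr 21, 1669: 31 days (March has 31).
Apr 21, 1669 → May 21, 1669: 30 days (April has 30).
May 21, 1669 → Jun 21, 1669: 31 days (May has 31).
Jun 21, 1669 → Jul 21, 1669: 30 days (June has 30).
Jul 21, 1669 → Aug 21, 1669: 31 days (July has 31).
Aug 21, 1669 → Sep 21, 1669: 31 days (August has 31).
Sep 21, 1669 → Oct 21, 1669: 30 days (September has 30).
Oct 21, 1669 → Nov 21, 1669: 31 days (October has 31).
Nov 21, 1669 → Dec 17, 1669: 26 days.
Total: 3193 days.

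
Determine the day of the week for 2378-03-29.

Wednesday

Doomsday rule: the anchor day for the 2300s is Wednesday. For year 78: 78÷12 = 6 r 6, and 6÷4 = 1, so 6+6+1 = 13.
Wednesday + 13 ≡ Tuesday — that's 2378's doomsday.
In March the doomsday date is Mar 14.
Mar 29 is 15 days after Mar 14; 15 mod 7 = 1, so Tuesday + 1 = Wednesday.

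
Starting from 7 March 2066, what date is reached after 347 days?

Mar has 31 days: +25 → Apr 1, 2066 (322 left).
Apr has 30 days: +30 → May 1, 2066 (292 left).
May has 31 days: +31 → Jun 1, 2066 (261 left).
Jun has 30 days: +30 → Jul 1, 2066 (231 left).
Jul has 31 days: +31 → Aug 1, 2066 (200 left).
Aug has 31 days: +31 → Sep 1, 2066 (169 left).
Sep has 30 days: +30 → Oct 1, 2066 (139 left).
Oct has 31 days: +31 → Nov 1, 2066 (108 left).
Nov has 30 days: +30 → Dec 1, 2066 (78 left).
Dec has 31 days: +31 → Jan 1, 2067 (47 left).
Jan has 31 days: +31 → Feb 1, 2067 (16 left).
+16 → Feb 17, 2067.

February 17, 2067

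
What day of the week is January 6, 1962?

January 1, 1962 is a Monday.
Jan 1, 1962 → Jan 6, 1962: 5 days.
Total: 5 days.
5 mod 7 = 5, so Monday + 5 = Saturday.

Saturday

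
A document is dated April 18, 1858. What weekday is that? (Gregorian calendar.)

Sunday

Doomsday rule: the anchor day for the 1800s is Friday. For year 58: 58÷12 = 4 r 10, and 10÷4 = 2, so 4+10+2 = 16.
Friday + 16 ≡ Sunday — that's 1858's doomsday.
In April the doomsday date is Apr 4.
Apr 18 is 14 days after Apr 4; 14 mod 7 = 0, so Sunday + 0 = Sunday.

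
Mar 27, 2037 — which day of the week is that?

Doomsday rule: the anchor day for the 2000s is Tuesday. For year 37: 37÷12 = 3 r 1, and 1÷4 = 0, so 3+1+0 = 4.
Tuesday + 4 ≡ Saturday — that's 2037's doomsday.
In March the doomsday date is Mar 14.
Mar 27 is 13 days after Mar 14; 13 mod 7 = 6, so Saturday + 6 = Friday.

Friday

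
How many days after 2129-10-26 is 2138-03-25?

3072

Oct 26, 2129 → Oct 26, 2130: 365 days.
Oct 26, 2130 → Oct 26, 2131: 365 days.
Oct 26, 2131 → Oct 26, 2132: 366 days (Feb 29, 2132 is in that span).
Oct 26, 2132 → Oct 26, 2133: 365 days.
Oct 26, 2133 → Oct 26, 2134: 365 days.
Oct 26, 2134 → Oct 26, 2135: 365 days.
Oct 26, 2135 → Oct 26, 2136: 366 days (Feb 29, 2136 is in that span).
Oct 26, 2136 → Oct 26, 2137: 365 days.
Oct 26, 2137 → Nov 26, 2137: 31 days (October has 31).
Nov 26, 2137 → Dec 26, 2137: 30 days (November has 30).
Dec 26, 2137 → Jan 26, 2138: 31 days (December has 31).
Jan 26, 2138 → Feb 26, 2138: 31 days (January has 31).
Feb 26, 2138 → Mar 25, 2138: 27 days.
Total: 3072 days.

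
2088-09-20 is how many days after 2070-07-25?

Jul 25, 2070 → Jul 25, 2071: 365 days.
Jul 25, 2071 → Jul 25, 2072: 366 days (Feb 29, 2072 is in that span).
Jul 25, 2072 → Jul 25, 2073: 365 days.
Jul 25, 2073 → Jul 25, 2074: 365 days.
Jul 25, 2074 → Jul 25, 2075: 365 days.
Jul 25, 2075 → Jul 25, 2076: 366 days (Feb 29, 2076 is in that span).
Jul 25, 2076 → Jul 25, 2077: 365 days.
Jul 25, 2077 → Jul 25, 2078: 365 days.
Jul 25, 2078 → Jul 25, 2079: 365 days.
Jul 25, 2079 → Jul 25, 2080: 366 days (Feb 29, 2080 is in that span).
Jul 25, 2080 → Jul 25, 2081: 365 days.
Jul 25, 2081 → Jul 25, 2082: 365 days.
Jul 25, 2082 → Jul 25, 2083: 365 days.
Jul 25, 2083 → Jul 25, 2084: 366 days (Feb 29, 2084 is in that span).
Jul 25, 2084 → Jul 25, 2085: 365 days.
Jul 25, 2085 → Jul 25, 2086: 365 days.
Jul 25, 2086 → Jul 25, 2087: 365 days.
Jul 25, 2087 → Jul 25, 2088: 366 days (Feb 29, 2088 is in that span).
Jul 25, 2088 → Aug 25, 2088: 31 days (July has 31).
Aug 25, 2088 → Sep 20, 2088: 26 days.
Total: 6632 days.

6632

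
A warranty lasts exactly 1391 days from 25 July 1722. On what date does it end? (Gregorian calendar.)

+365 (one year) → Jul 25, 1723 (1026 left).
+366 (one year; includes Feb 29, 1724) → Jul 25, 1724 (660 left).
+365 (one year) → Jul 25, 1725 (295 left).
Jul has 31 days: +7 → Aug 1, 1725 (288 left).
Aug has 31 days: +31 → Sep 1, 1725 (257 left).
Sep has 30 days: +30 → Oct 1, 1725 (227 left).
Oct has 31 days: +31 → Nov 1, 1725 (196 left).
Nov has 30 days: +30 → Dec 1, 1725 (166 left).
Dec has 31 days: +31 → Jan 1, 1726 (135 left).
Jan has 31 days: +31 → Feb 1, 1726 (104 left).
Feb has 28 days: +28 → Mar 1, 1726 (76 left).
Mar has 31 days: +31 → Apr 1, 1726 (45 left).
Apr has 30 days: +30 → May 1, 1726 (15 left).
+15 → May 16, 1726.

May 16, 1726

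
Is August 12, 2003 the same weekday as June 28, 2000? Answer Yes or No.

From Jun 28, 2000 to Aug 12, 2003 is 1140 days.
1140 mod 7 = 6, so they are different weekdays.
(Jun 28, 2000 is a Wednesday; Aug 12, 2003 is a Tuesday.)

No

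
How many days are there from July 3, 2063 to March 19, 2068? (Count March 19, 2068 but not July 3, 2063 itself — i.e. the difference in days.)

1721

Jul 3, 2063 → Jul 3, 2064: 366 days (Feb 29, 2064 is in that span).
Jul 3, 2064 → Jul 3, 2065: 365 days.
Jul 3, 2065 → Jul 3, 2066: 365 days.
Jul 3, 2066 → Jul 3, 2067: 365 days.
Jul 3, 2067 → Aug 3, 2067: 31 days (July has 31).
Aug 3, 2067 → Sep 3, 2067: 31 days (August has 31).
Sep 3, 2067 → Oct 3, 2067: 30 days (September has 30).
Oct 3, 2067 → Nov 3, 2067: 31 days (October has 31).
Nov 3, 2067 → Dec 3, 2067: 30 days (November has 30).
Dec 3, 2067 → Jan 3, 2068: 31 days (December has 31).
Jan 3, 2068 → Feb 3, 2068: 31 days (January has 31).
Feb 3, 2068 → Mar 3, 2068: 29 days (February has 29).
Mar 3, 2068 → Mar 19, 2068: 16 days.
Total: 1721 days.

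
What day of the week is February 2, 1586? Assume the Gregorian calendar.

Sunday

Doomsday rule: the anchor day for the 1500s is Wednesday. For year 86: 86÷12 = 7 r 2, and 2÷4 = 0, so 7+2+0 = 9.
Wednesday + 9 ≡ Friday — that's 1586's doomsday.
In February the doomsday date is Feb 28 (1586 is not a leap year).
Feb 2 is 26 days before Feb 28; 26 mod 7 = 5, so Friday − 5 = Sunday.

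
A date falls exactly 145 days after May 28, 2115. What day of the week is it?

Sunday

First find the weekday of May 28, 2115. Doomsday rule: the anchor day for the 2100s is Sunday. For year 15: 15÷12 = 1 r 3, and 3÷4 = 0, so 1+3+0 = 4.
Sunday + 4 ≡ Thursday — that's 2115's doomsday.
In May the doomsday date is May 9.
May 28 is 19 days after May 9; 19 mod 7 = 5, so Thursday + 5 = Tuesday.
145 mod 7 = 5, so 145 days after a Tuesday is Tuesday + 5 = Sunday.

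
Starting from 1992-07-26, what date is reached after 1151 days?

+365 (one year) → Jul 26, 1993 (786 left).
+365 (one year) → Jul 26, 1994 (421 left).
+365 (one year) → Jul 26, 1995 (56 left).
Jul has 31 days: +6 → Aug 1, 1995 (50 left).
Aug has 31 days: +31 → Sep 1, 1995 (19 left).
+19 → Sep 20, 1995.

September 20, 1995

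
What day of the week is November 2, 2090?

Doomsday rule: the anchor day for the 2000s is Tuesday. For year 90: 90÷12 = 7 r 6, and 6÷4 = 1, so 7+6+1 = 14.
Tuesday + 14 ≡ Tuesday — that's 2090's doomsday.
In November the doomsday date is Nov 7.
Nov 2 is 5 days before Nov 7; 5 mod 7 = 5, so Tuesday − 5 = Thursday.

Thursday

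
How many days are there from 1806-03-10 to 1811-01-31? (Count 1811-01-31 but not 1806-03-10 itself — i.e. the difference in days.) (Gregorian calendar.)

Mar 10, 1806 → Mar 10, 1807: 365 days.
Mar 10, 1807 → Mar 10, 1808: 366 days (Feb 29, 1808 is in that span).
Mar 10, 1808 → Mar 10, 1809: 365 days.
Mar 10, 1809 → Mar 10, 1810: 365 days.
Mar 10, 1810 → Apr 10, 1810: 31 days (March has 31).
Apr 10, 1810 → May 10, 1810: 30 days (April has 30).
May 10, 1810 → Jun 10, 1810: 31 days (May has 31).
Jun 10, 1810 → Jul 10, 1810: 30 days (June has 30).
Jul 10, 1810 → Aug 10, 1810: 31 days (July has 31).
Aug 10, 1810 → Sep 10, 1810: 31 days (August has 31).
Sep 10, 1810 → Oct 10, 1810: 30 days (September has 30).
Oct 10, 1810 → Nov 10, 1810: 31 days (October has 31).
Nov 10, 1810 → Dec 10, 1810: 30 days (November has 30).
Dec 10, 1810 → Jan 10, 1811: 31 days (December has 31).
Jan 10, 1811 → Jan 31, 1811: 21 days.
Total: 1788 days.

1788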